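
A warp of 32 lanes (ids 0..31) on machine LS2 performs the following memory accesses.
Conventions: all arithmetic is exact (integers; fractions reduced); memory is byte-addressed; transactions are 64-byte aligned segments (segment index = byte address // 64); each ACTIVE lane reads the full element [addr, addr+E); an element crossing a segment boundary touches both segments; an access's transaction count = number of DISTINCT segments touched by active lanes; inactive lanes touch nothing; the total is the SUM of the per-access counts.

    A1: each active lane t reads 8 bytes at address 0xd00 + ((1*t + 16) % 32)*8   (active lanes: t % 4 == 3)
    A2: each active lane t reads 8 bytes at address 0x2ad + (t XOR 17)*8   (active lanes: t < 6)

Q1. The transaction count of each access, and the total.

A1: 4 transactions
A2: 2 transactions

Answer: 4,2; total 6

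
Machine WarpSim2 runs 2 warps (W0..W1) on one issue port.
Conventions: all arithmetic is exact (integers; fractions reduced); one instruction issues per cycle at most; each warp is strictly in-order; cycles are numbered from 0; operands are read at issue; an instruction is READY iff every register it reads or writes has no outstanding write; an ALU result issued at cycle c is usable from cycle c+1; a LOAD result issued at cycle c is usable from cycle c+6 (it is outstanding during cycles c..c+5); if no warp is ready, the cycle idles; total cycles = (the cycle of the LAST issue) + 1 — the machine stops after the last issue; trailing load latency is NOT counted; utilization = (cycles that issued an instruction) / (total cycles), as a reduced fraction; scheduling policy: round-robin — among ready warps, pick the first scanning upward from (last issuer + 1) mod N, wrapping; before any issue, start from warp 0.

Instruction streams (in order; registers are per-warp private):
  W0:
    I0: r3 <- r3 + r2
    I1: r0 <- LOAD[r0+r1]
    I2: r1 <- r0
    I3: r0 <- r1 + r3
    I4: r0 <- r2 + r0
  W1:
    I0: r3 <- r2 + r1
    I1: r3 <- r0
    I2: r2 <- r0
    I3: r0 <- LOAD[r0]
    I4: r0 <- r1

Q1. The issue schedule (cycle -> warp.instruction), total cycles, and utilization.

cycle 0: W0.I0
cycle 1: W1.I0
cycle 2: W0.I1
cycle 3: W1.I1
cycle 4: W1.I2
cycle 5: W1.I3
cycle 6: idle
cycle 7: idle
cycle 8: W0.I2
cycle 9: W0.I3
cycle 10: W0.I4
cycle 11: W1.I4

Answer: 12 cycles, utilization 5/6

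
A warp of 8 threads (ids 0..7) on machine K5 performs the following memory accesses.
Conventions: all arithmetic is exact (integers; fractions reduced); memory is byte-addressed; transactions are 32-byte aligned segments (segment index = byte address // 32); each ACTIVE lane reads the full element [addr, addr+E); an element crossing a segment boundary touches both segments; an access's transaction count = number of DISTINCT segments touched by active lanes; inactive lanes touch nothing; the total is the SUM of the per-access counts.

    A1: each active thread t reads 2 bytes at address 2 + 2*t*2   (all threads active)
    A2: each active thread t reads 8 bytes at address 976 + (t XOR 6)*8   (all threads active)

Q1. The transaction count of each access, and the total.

A1: 1 transaction
A2: 3 transactions

Answer: 1,3; total 4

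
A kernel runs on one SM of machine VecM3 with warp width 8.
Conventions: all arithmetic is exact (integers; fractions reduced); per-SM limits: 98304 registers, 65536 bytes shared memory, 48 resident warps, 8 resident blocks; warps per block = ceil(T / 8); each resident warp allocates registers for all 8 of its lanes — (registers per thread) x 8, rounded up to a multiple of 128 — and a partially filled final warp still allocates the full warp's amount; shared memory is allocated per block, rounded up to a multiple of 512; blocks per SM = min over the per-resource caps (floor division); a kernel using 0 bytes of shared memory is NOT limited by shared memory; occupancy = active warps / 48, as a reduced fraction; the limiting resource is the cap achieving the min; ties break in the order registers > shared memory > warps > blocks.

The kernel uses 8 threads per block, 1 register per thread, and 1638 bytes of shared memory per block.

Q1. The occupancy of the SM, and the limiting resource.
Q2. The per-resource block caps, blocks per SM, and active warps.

Answer: occupancy 1/6, limited by blocks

registers: 768 blocks
shared memory: 32 blocks
warps: 48 blocks
blocks: 8 blocks

Answer: 8 blocks, 8 active warps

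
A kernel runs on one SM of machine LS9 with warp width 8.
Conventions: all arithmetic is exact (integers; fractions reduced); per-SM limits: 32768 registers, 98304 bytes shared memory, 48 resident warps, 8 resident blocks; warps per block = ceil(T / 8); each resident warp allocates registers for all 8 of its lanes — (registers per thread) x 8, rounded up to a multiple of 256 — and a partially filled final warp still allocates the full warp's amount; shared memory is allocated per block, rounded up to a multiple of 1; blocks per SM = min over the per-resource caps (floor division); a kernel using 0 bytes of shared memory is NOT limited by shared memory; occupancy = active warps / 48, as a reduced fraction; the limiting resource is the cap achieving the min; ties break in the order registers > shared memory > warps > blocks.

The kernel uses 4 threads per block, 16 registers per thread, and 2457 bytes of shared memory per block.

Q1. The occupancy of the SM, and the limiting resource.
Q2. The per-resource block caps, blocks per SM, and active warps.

Answer: occupancy 1/6, limited by blocks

registers: 128 blocks
shared memory: 40 blocks
warps: 48 blocks
blocks: 8 blocks

Answer: 8 blocks, 8 active warps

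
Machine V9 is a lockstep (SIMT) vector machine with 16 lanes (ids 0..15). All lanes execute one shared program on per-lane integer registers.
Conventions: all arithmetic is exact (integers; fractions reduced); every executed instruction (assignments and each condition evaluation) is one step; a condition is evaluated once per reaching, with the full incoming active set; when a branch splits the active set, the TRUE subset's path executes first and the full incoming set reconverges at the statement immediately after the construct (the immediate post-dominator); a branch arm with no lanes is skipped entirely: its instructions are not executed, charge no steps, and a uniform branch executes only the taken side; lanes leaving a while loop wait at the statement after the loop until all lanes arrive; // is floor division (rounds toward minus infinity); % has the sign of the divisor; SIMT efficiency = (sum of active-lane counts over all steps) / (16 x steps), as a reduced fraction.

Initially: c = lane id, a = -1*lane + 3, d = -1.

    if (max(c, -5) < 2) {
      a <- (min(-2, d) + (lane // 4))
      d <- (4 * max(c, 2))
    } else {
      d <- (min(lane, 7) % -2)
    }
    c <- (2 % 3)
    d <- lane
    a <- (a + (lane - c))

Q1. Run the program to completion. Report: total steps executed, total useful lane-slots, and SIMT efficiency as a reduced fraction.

Answer: 7 steps, 82 useful, 41/56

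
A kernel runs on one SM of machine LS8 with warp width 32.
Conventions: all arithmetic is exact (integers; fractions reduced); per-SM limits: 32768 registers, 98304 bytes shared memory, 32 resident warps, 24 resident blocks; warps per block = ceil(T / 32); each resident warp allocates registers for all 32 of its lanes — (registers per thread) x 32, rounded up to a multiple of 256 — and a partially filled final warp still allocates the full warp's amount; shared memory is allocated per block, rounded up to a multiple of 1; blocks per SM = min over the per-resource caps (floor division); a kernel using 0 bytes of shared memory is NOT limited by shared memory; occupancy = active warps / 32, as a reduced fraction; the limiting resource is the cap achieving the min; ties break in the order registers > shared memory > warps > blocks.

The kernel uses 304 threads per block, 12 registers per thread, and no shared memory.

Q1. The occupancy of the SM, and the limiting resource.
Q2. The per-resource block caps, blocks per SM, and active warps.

Answer: occupancy 15/16, limited by warps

registers: 6 blocks
shared memory: no limit (kernel uses none)
warps: 3 blocks
blocks: 24 blocks

Answer: 3 blocks, 30 active warps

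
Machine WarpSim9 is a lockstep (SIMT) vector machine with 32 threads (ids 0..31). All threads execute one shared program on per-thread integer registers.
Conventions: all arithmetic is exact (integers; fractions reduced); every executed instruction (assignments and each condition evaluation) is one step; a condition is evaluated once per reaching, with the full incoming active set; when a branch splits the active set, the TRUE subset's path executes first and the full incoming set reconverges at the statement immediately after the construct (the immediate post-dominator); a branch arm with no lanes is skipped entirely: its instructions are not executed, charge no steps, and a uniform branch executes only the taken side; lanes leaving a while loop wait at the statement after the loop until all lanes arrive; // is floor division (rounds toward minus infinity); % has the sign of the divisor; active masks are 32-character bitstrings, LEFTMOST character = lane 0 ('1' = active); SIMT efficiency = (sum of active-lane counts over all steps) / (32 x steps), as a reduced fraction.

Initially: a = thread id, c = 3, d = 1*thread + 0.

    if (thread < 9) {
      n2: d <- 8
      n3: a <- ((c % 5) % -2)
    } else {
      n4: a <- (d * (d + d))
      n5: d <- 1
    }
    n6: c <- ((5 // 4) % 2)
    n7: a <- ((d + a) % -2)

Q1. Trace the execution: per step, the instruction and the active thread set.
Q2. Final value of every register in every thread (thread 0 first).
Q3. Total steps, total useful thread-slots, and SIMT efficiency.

step 0: eval (thread < 9)            11111111111111111111111111111111
step 1: d <- 8                       11111111100000000000000000000000
step 2: a <- ((c % 5) % -2)          11111111100000000000000000000000
step 3: a <- (d * (d + d))           00000000011111111111111111111111
step 4: d <- 1                       00000000011111111111111111111111
step 5: c <- ((5 // 4) % 2)          11111111111111111111111111111111
step 6: a <- ((d + a) % -2)          11111111111111111111111111111111

Answer: 7 steps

a: -1,-1,-1,-1,-1,-1,-1,-1,-1,-1,-1,-1,-1,-1,-1,-1,-1,-1,-1,-1,-1,-1,-1,-1,-1,-1,-1,-1,-1,-1,-1,-1
c: 1,1,1,1,1,1,1,1,1,1,1,1,1,1,1,1,1,1,1,1,1,1,1,1,1,1,1,1,1,1,1,1
d: 8,8,8,8,8,8,8,8,8,1,1,1,1,1,1,1,1,1,1,1,1,1,1,1,1,1,1,1,1,1,1,1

steps = 7; useful = 160; efficiency = 160/224 = 5/7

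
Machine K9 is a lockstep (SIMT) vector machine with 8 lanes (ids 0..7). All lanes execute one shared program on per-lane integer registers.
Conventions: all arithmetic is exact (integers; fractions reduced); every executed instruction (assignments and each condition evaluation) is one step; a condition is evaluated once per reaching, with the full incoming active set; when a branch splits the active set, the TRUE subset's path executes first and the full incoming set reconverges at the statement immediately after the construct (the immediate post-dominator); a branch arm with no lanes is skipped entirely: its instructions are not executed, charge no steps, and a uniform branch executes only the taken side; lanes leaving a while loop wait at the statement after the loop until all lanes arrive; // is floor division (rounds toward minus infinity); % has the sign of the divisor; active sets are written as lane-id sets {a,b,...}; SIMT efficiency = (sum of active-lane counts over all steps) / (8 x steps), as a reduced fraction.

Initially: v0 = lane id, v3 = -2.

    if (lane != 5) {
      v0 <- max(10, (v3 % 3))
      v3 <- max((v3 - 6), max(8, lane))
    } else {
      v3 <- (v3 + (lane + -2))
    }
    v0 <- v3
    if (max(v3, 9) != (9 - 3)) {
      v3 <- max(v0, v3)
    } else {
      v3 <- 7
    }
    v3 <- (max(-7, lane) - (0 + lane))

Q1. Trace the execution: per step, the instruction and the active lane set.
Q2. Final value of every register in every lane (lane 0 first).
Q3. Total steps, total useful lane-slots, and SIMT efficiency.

step 0: eval (lane != 5)             {0,1,2,3,4,5,6,7}
step 1: v0 <- max(10, (v3 % 3))      {0,1,2,3,4,6,7}
step 2: v3 <- max((v3 - 6), max(8, lane)) {0,1,2,3,4,6,7}
step 3: v3 <- (v3 + (lane + -2))     {5}
step 4: v0 <- v3                     {0,1,2,3,4,5,6,7}
step 5: eval (max(v3, 9) != (9 - 3)) {0,1,2,3,4,5,6,7}
step 6: v3 <- max(v0, v3)            {0,1,2,3,4,5,6,7}
step 7: v3 <- (max(-7, lane) - (0 + lane)) {0,1,2,3,4,5,6,7}

Answer: 8 steps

v0: 8,8,8,8,8,1,8,8
v3: 0,0,0,0,0,0,0,0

steps = 8; useful = 55; efficiency = 55/64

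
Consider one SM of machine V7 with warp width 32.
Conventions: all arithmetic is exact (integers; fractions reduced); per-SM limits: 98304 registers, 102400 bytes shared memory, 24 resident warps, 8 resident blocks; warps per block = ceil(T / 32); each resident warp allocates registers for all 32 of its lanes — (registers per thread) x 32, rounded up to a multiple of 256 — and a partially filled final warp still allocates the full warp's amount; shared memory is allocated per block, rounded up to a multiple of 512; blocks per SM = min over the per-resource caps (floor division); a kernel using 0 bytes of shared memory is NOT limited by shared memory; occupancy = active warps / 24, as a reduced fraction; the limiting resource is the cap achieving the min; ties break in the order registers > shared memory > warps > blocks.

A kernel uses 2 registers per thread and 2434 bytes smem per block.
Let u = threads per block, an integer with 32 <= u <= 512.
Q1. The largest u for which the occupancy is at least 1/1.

Answer: u = 384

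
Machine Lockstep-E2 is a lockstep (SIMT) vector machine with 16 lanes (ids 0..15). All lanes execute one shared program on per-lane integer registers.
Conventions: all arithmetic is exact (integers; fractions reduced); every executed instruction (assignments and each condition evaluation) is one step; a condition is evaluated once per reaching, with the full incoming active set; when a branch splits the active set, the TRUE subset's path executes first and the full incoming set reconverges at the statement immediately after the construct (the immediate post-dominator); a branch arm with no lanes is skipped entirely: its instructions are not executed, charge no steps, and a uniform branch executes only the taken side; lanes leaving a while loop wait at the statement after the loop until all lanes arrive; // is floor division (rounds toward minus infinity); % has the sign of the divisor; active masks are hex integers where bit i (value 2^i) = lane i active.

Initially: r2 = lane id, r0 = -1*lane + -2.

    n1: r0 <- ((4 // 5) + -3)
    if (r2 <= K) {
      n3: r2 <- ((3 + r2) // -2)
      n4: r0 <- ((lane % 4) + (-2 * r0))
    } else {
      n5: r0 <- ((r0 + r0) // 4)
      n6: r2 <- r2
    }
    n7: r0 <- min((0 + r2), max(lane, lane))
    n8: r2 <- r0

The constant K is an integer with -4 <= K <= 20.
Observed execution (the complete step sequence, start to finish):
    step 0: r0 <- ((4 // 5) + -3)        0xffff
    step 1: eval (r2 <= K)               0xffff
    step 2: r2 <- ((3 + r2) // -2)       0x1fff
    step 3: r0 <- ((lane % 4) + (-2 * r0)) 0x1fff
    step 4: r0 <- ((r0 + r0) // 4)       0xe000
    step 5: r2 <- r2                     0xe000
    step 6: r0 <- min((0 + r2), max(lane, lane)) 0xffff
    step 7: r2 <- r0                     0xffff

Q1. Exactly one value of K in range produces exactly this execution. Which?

Answer: K = 12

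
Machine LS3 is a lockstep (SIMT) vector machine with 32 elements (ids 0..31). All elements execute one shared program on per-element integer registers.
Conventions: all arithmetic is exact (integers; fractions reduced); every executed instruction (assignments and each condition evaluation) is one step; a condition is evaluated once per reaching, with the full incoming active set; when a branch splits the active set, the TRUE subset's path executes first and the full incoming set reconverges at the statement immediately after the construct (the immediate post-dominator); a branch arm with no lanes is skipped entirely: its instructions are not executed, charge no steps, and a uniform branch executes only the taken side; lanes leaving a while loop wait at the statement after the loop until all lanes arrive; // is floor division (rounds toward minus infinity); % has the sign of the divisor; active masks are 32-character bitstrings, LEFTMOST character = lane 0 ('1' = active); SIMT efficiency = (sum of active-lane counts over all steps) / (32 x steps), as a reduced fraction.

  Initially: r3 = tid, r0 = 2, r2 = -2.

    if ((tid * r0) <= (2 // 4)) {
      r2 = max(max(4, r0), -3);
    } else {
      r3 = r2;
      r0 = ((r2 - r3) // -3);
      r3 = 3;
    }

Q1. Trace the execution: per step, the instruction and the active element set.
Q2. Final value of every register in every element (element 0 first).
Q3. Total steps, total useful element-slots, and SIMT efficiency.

step 0: eval ((tid * r0) <= (2 // 4)) 11111111111111111111111111111111
step 1: r2 <- max(max(4, r0), -3)    10000000000000000000000000000000
step 2: r3 <- r2                     01111111111111111111111111111111
step 3: r0 <- ((r2 - r3) // -3)      01111111111111111111111111111111
step 4: r3 <- 3                      01111111111111111111111111111111

Answer: 5 steps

r3: 0,3,3,3,3,3,3,3,3,3,3,3,3,3,3,3,3,3,3,3,3,3,3,3,3,3,3,3,3,3,3,3
r0: 2,0,0,0,0,0,0,0,0,0,0,0,0,0,0,0,0,0,0,0,0,0,0,0,0,0,0,0,0,0,0,0
r2: 4,-2,-2,-2,-2,-2,-2,-2,-2,-2,-2,-2,-2,-2,-2,-2,-2,-2,-2,-2,-2,-2,-2,-2,-2,-2,-2,-2,-2,-2,-2,-2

steps = 5; useful = 126; efficiency = 126/160 = 63/80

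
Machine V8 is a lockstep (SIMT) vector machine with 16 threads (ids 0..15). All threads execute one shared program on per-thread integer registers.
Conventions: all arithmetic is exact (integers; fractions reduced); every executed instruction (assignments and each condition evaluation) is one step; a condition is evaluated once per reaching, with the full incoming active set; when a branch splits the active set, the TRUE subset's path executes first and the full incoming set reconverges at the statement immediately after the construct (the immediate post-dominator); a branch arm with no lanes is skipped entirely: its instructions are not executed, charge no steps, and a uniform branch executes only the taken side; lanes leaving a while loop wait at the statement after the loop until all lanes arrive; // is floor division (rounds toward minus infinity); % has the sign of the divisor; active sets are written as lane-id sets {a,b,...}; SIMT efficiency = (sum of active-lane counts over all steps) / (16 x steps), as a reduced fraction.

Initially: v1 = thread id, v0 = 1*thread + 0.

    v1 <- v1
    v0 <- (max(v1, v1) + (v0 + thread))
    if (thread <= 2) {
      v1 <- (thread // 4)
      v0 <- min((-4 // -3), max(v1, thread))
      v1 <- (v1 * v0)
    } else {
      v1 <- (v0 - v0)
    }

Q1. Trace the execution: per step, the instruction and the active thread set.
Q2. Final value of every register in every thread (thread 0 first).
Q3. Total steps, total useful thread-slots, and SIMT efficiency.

step 0: v1 <- v1                     {0,1,2,3,4,5,6,7,8,9,10,11,12,13,14,15}
step 1: v0 <- (max(v1, v1) + (v0 + thread)) {0,1,2,3,4,5,6,7,8,9,10,11,12,13,14,15}
step 2: eval (thread <= 2)           {0,1,2,3,4,5,6,7,8,9,10,11,12,13,14,15}
step 3: v1 <- (thread // 4)          {0,1,2}
step 4: v0 <- min((-4 // -3), max(v1, thread)) {0,1,2}
step 5: v1 <- (v1 * v0)              {0,1,2}
step 6: v1 <- (v0 - v0)              {3,4,5,6,7,8,9,10,11,12,13,14,15}

Answer: 7 steps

v1: 0,0,0,0,0,0,0,0,0,0,0,0,0,0,0,0
v0: 0,1,1,9,12,15,18,21,24,27,30,33,36,39,42,45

steps = 7; useful = 70; efficiency = 70/112 = 5/8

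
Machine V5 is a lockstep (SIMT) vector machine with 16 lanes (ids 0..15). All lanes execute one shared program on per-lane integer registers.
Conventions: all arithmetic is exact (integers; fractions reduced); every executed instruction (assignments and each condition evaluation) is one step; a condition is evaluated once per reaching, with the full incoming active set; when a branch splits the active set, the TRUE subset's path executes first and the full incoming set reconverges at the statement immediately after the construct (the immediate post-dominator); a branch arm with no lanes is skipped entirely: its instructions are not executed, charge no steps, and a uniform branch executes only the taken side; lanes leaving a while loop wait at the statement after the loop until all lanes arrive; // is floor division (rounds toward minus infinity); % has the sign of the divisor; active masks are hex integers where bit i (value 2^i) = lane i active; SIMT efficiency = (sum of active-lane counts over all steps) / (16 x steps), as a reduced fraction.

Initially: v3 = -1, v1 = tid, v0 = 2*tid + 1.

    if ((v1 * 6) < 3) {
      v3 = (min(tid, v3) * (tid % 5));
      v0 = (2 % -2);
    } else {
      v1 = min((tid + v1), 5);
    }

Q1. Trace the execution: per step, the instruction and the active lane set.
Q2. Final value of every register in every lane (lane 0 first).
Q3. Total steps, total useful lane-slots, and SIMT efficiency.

step 0: eval ((v1 * 6) < 3)          0xffff
step 1: v3 <- (min(tid, v3) * (tid % 5)) 0x0001
step 2: v0 <- (2 % -2)               0x0001
step 3: v1 <- min((tid + v1), 5)     0xfffe

Answer: 4 steps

v3: 0,-1,-1,-1,-1,-1,-1,-1,-1,-1,-1,-1,-1,-1,-1,-1
v1: 0,2,4,5,5,5,5,5,5,5,5,5,5,5,5,5
v0: 0,3,5,7,9,11,13,15,17,19,21,23,25,27,29,31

steps = 4; useful = 33; efficiency = 33/64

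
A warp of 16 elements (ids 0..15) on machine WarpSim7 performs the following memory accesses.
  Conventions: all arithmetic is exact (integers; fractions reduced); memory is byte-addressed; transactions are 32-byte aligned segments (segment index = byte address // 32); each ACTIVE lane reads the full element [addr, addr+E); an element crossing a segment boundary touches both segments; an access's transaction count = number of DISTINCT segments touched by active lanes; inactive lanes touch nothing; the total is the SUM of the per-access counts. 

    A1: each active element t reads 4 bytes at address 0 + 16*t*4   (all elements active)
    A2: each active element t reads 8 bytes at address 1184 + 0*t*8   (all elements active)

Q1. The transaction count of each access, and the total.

A1: 16 transactions
A2: 1 transaction

Answer: 16,1; total 17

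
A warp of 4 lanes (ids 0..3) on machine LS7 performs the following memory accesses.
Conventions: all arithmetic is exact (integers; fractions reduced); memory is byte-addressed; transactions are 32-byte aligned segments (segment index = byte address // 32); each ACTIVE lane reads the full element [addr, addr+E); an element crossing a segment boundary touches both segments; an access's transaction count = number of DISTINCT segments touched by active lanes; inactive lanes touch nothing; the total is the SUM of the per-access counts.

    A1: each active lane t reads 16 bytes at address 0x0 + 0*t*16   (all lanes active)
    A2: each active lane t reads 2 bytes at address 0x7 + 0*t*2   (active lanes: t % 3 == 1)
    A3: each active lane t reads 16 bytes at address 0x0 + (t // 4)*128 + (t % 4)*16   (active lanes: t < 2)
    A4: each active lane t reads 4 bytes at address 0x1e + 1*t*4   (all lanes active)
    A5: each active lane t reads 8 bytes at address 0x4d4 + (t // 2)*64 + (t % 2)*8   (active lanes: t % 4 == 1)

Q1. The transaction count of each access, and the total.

A1: 1 transaction
A2: 1 transaction
A3: 1 transaction
A4: 2 transactions
A5: 2 transactions

Answer: 1,1,1,2,2; total 7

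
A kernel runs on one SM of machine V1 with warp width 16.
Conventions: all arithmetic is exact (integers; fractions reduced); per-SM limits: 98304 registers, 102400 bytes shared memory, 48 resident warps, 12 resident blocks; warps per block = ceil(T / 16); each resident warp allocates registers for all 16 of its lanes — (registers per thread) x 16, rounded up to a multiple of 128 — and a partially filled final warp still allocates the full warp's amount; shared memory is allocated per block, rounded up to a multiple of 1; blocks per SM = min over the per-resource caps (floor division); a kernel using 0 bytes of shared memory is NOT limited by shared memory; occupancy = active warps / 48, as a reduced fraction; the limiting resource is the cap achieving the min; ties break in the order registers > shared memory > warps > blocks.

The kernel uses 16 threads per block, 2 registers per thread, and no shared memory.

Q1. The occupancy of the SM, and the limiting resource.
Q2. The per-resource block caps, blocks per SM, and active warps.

Answer: occupancy 1/4, limited by blocks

registers: 768 blocks
shared memory: no limit (kernel uses none)
warps: 48 blocks
blocks: 12 blocks

Answer: 12 blocks, 12 active warps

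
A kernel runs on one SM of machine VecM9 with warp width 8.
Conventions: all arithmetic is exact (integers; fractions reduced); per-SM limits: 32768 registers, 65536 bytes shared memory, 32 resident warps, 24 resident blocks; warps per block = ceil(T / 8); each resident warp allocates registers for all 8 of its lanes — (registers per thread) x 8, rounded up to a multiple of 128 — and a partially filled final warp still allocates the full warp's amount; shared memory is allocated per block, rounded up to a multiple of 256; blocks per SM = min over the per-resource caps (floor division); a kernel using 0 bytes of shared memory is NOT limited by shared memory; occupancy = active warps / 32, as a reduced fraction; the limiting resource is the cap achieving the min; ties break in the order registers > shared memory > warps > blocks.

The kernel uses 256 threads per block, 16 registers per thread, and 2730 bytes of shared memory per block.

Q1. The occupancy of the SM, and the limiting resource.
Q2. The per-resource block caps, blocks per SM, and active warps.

Answer: occupancy 1, limited by warps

registers: 8 blocks
shared memory: 23 blocks
warps: 1 block
blocks: 24 blocks

Answer: 1 block, 32 active warps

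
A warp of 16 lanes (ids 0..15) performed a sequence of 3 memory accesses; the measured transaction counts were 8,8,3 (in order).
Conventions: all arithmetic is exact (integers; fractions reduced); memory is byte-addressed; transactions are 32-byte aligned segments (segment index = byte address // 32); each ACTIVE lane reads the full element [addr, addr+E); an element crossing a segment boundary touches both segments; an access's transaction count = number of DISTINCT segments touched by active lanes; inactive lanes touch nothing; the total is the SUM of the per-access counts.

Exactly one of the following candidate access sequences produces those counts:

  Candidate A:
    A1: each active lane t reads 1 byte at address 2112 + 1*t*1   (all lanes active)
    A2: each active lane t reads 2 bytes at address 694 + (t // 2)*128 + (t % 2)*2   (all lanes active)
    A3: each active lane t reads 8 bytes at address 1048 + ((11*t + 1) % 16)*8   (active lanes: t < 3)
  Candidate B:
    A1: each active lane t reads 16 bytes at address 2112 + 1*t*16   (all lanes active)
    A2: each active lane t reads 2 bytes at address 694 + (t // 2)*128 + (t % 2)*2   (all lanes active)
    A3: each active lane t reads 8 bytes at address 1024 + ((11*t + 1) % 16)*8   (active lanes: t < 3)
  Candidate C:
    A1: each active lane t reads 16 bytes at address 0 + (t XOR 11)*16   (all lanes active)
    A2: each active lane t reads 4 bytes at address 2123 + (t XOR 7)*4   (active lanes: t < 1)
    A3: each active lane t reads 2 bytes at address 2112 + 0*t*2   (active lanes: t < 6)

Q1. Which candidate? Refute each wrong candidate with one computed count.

A: A1 gives 1 transaction, not 8
C: A2 gives 1 transaction, not 8
B: all counts match (8,8,3)

Answer: B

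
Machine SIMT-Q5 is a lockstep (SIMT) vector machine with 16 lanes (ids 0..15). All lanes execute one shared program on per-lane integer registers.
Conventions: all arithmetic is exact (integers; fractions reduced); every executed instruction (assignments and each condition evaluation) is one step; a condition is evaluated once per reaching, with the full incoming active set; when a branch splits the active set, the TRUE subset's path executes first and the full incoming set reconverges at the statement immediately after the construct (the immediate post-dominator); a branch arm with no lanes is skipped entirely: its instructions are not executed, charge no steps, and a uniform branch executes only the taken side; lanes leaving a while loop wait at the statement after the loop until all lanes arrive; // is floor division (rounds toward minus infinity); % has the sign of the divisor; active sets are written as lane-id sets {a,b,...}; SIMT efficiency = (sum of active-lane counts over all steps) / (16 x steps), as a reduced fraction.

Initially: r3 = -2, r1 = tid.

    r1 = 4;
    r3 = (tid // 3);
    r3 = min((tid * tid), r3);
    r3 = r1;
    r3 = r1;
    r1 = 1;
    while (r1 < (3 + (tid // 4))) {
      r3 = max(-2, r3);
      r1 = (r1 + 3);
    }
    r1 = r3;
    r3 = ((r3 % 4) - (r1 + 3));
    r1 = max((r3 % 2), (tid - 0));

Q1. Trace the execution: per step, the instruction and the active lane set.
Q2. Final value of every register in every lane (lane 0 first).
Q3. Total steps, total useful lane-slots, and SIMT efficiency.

step 0: r1 <- 4                      {0,1,2,3,4,5,6,7,8,9,10,11,12,13,14,15}
step 1: r3 <- (tid // 3)             {0,1,2,3,4,5,6,7,8,9,10,11,12,13,14,15}
step 2: r3 <- min((tid * tid), r3)   {0,1,2,3,4,5,6,7,8,9,10,11,12,13,14,15}
step 3: r3 <- r1                     {0,1,2,3,4,5,6,7,8,9,10,11,12,13,14,15}
step 4: r3 <- r1                     {0,1,2,3,4,5,6,7,8,9,10,11,12,13,14,15}
step 5: r1 <- 1                      {0,1,2,3,4,5,6,7,8,9,10,11,12,13,14,15}
step 6: eval (r1 < (3 + (tid // 4))) {0,1,2,3,4,5,6,7,8,9,10,11,12,13,14,15}
step 7: r3 <- max(-2, r3)            {0,1,2,3,4,5,6,7,8,9,10,11,12,13,14,15}
step 8: r1 <- (r1 + 3)               {0,1,2,3,4,5,6,7,8,9,10,11,12,13,14,15}
step 9: eval (r1 < (3 + (tid // 4))) {0,1,2,3,4,5,6,7,8,9,10,11,12,13,14,15}
step 10: r3 <- max(-2, r3)            {8,9,10,11,12,13,14,15}
step 11: r1 <- (r1 + 3)               {8,9,10,11,12,13,14,15}
step 12: eval (r1 < (3 + (tid // 4))) {8,9,10,11,12,13,14,15}
step 13: r1 <- r3                     {0,1,2,3,4,5,6,7,8,9,10,11,12,13,14,15}
step 14: r3 <- ((r3 % 4) - (r1 + 3))  {0,1,2,3,4,5,6,7,8,9,10,11,12,13,14,15}
step 15: r1 <- max((r3 % 2), (tid - 0)) {0,1,2,3,4,5,6,7,8,9,10,11,12,13,14,15}

Answer: 16 steps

r3: -7,-7,-7,-7,-7,-7,-7,-7,-7,-7,-7,-7,-7,-7,-7,-7
r1: 1,1,2,3,4,5,6,7,8,9,10,11,12,13,14,15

steps = 16; useful = 232; efficiency = 232/256 = 29/32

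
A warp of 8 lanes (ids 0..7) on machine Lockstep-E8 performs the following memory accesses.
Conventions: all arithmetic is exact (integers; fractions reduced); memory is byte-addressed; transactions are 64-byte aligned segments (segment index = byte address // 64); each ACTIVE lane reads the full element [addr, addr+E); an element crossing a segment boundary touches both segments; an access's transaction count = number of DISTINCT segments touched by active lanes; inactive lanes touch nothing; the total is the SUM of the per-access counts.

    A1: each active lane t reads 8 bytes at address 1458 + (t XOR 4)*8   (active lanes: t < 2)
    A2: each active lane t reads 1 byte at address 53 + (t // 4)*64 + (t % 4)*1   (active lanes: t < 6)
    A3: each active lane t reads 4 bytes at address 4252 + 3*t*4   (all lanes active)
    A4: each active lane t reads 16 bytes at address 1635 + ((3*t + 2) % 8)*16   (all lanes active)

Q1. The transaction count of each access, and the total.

A1: 1 transaction
A2: 2 transactions
A3: 2 transactions
A4: 3 transactions

Answer: 1,2,2,3; total 8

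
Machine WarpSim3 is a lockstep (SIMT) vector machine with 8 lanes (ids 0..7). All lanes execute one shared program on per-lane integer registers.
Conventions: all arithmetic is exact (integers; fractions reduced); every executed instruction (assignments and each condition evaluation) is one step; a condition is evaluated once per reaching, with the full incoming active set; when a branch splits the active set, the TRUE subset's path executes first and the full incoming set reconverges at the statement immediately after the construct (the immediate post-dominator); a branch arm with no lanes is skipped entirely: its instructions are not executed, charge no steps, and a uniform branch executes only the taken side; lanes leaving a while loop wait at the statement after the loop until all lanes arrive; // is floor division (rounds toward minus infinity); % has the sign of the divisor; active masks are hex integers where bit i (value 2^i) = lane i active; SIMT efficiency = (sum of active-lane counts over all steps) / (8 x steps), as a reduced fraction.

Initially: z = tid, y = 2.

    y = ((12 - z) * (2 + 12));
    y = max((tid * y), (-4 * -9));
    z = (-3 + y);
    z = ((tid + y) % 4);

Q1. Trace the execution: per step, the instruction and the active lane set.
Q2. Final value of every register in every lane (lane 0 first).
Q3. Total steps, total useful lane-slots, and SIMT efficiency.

step 0: y <- ((12 - z) * (2 + 12))   0xff
step 1: y <- max((tid * y), (-4 * -9)) 0xff
step 2: z <- (-3 + y)                0xff
step 3: z <- ((tid + y) % 4)         0xff

Answer: 4 steps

z: 0,3,2,1,0,3,2,1
y: 36,154,280,378,448,490,504,490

steps = 4; useful = 32; efficiency = 32/32 = 1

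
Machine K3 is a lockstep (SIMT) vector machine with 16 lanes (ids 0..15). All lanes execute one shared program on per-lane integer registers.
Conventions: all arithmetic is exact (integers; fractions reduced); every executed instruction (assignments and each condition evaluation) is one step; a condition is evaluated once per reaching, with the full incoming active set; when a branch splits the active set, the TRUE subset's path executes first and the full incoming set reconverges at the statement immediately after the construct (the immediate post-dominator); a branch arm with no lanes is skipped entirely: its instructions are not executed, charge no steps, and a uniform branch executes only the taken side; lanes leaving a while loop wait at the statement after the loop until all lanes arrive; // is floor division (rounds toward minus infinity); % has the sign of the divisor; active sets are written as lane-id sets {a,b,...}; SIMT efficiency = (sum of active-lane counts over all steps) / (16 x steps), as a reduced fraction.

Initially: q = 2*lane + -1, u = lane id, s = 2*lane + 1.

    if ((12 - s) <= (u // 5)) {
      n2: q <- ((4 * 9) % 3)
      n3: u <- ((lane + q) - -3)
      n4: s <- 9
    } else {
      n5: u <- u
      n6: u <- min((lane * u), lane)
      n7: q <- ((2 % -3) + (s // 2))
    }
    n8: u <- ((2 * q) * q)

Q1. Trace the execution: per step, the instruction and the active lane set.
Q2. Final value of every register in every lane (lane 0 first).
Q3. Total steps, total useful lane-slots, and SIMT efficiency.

step 0: eval ((12 - s) <= (u // 5))  {0,1,2,3,4,5,6,7,8,9,10,11,12,13,14,15}
step 1: q <- ((4 * 9) % 3)           {5,6,7,8,9,10,11,12,13,14,15}
step 2: u <- ((lane + q) - -3)       {5,6,7,8,9,10,11,12,13,14,15}
step 3: s <- 9                       {5,6,7,8,9,10,11,12,13,14,15}
step 4: u <- u                       {0,1,2,3,4}
step 5: u <- min((lane * u), lane)   {0,1,2,3,4}
step 6: q <- ((2 % -3) + (s // 2))   {0,1,2,3,4}
step 7: u <- ((2 * q) * q)           {0,1,2,3,4,5,6,7,8,9,10,11,12,13,14,15}

Answer: 8 steps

q: -1,0,1,2,3,0,0,0,0,0,0,0,0,0,0,0
u: 2,0,2,8,18,0,0,0,0,0,0,0,0,0,0,0
s: 1,3,5,7,9,9,9,9,9,9,9,9,9,9,9,9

steps = 8; useful = 80; efficiency = 80/128 = 5/8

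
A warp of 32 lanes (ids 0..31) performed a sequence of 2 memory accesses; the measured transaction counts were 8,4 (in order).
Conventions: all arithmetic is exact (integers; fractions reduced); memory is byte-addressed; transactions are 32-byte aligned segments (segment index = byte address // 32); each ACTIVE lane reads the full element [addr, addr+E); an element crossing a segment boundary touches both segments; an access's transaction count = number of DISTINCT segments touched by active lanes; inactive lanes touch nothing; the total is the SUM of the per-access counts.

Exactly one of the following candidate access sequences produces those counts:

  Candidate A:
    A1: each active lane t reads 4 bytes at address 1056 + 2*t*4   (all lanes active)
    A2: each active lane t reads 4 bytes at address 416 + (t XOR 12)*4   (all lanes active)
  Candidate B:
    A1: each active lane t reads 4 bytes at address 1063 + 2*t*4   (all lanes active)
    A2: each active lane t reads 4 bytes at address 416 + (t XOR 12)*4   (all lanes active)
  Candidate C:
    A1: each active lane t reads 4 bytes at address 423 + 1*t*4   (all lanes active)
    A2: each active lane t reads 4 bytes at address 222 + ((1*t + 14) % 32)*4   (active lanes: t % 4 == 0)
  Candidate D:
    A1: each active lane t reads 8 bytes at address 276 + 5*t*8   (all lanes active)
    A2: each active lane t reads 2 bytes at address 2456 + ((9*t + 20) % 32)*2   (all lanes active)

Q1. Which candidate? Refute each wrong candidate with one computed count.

B: A1 gives 9 transactions, not 8
C: A1 gives 5 transactions, not 8
D: A1 gives 40 transactions, not 8
A: all counts match (8,4)

Answer: A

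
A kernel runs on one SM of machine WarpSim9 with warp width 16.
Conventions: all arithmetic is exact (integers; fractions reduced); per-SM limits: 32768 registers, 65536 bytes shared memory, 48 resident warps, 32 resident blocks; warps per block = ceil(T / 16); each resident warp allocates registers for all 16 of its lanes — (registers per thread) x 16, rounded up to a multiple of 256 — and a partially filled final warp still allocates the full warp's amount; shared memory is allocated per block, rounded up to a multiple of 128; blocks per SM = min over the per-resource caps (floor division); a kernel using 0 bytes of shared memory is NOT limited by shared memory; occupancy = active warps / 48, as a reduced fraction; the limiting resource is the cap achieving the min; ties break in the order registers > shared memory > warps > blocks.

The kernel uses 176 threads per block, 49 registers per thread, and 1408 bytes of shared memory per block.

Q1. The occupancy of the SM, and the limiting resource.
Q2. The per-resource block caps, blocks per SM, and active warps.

Answer: occupancy 11/24, limited by registers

registers: 2 blocks
shared memory: 46 blocks
warps: 4 blocks
blocks: 32 blocks

Answer: 2 blocks, 22 active warps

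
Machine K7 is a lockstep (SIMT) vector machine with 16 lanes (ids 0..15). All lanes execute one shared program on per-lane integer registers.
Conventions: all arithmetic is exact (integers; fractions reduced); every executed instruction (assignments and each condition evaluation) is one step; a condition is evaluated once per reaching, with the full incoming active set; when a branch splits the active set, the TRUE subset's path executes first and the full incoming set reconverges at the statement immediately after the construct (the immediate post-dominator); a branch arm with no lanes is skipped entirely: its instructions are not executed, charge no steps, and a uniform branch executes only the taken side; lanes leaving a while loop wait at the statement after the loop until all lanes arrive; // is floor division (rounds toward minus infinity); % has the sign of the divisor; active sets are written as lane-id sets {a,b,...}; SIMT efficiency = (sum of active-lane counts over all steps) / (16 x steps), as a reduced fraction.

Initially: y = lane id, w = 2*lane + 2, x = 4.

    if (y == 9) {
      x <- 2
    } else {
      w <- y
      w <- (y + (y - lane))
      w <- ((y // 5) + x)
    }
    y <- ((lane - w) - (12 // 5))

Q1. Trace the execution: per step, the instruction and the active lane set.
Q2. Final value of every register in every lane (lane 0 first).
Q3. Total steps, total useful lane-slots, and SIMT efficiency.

step 0: eval (y == 9)                {0,1,2,3,4,5,6,7,8,9,10,11,12,13,14,15}
step 1: x <- 2                       {9}
step 2: w <- y                       {0,1,2,3,4,5,6,7,8,10,11,12,13,14,15}
step 3: w <- (y + (y - lane))        {0,1,2,3,4,5,6,7,8,10,11,12,13,14,15}
step 4: w <- ((y // 5) + x)          {0,1,2,3,4,5,6,7,8,10,11,12,13,14,15}
step 5: y <- ((lane - w) - (12 // 5)) {0,1,2,3,4,5,6,7,8,9,10,11,12,13,14,15}

Answer: 6 steps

y: -6,-5,-4,-3,-2,-2,-1,0,1,-13,2,3,4,5,6,6
w: 4,4,4,4,4,5,5,5,5,20,6,6,6,6,6,7
x: 4,4,4,4,4,4,4,4,4,2,4,4,4,4,4,4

steps = 6; useful = 78; efficiency = 78/96 = 13/16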